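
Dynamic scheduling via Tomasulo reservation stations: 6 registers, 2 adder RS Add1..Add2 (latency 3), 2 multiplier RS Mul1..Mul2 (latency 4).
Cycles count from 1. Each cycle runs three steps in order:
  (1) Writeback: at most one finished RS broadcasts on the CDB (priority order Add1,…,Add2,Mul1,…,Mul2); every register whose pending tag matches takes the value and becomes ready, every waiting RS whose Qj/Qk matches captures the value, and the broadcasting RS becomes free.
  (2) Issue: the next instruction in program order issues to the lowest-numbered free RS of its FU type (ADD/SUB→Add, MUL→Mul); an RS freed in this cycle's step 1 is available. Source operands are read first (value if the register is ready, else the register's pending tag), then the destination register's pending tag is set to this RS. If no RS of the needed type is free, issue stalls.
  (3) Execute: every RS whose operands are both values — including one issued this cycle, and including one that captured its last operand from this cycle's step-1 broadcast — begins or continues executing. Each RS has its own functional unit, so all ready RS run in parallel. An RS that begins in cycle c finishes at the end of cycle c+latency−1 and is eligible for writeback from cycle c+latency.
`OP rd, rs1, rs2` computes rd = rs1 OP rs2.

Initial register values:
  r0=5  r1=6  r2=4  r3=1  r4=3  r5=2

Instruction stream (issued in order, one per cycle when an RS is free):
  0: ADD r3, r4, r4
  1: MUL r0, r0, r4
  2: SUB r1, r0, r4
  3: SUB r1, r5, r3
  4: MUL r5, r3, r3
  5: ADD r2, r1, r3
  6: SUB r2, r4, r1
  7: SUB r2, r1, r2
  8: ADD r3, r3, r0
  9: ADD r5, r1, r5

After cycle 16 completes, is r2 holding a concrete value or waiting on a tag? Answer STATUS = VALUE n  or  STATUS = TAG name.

STATUS = VALUE -11

  c1: issue ADD r3<-Add1  regs: r0:5,r1:6,r2:4,r3:Add1,r4:3,r5:2
  c2: issue MUL r0<-Mul1  regs: r0:Mul1,r1:6,r2:4,r3:Add1,r4:3,r5:2
  c3: issue SUB r1<-Add2  regs: r0:Mul1,r1:Add2,r2:4,r3:Add1,r4:3,r5:2
  c4: CDB Add1=6; issue SUB r1<-Add1  regs: r0:Mul1,r1:Add1,r2:4,r3:6,r4:3,r5:2
  c5: issue MUL r5<-Mul2  regs: r0:Mul1,r1:Add1,r2:4,r3:6,r4:3,r5:Mul2
  c6: CDB Mul1=15; stall  regs: r0:15,r1:Add1,r2:4,r3:6,r4:3,r5:Mul2
  c7: CDB Add1=-4; issue ADD r2<-Add1  regs: r0:15,r1:-4,r2:Add1,r3:6,r4:3,r5:Mul2
  c8: stall  regs: r0:15,r1:-4,r2:Add1,r3:6,r4:3,r5:Mul2
  c9: CDB Add2=12; issue SUB r2<-Add2  regs: r0:15,r1:-4,r2:Add2,r3:6,r4:3,r5:Mul2
  c10: CDB Add1=2; issue SUB r2<-Add1  regs: r0:15,r1:-4,r2:Add1,r3:6,r4:3,r5:Mul2
  c11: CDB Mul2=36; stall  regs: r0:15,r1:-4,r2:Add1,r3:6,r4:3,r5:36
  c12: CDB Add2=7; issue ADD r3<-Add2  regs: r0:15,r1:-4,r2:Add1,r3:Add2,r4:3,r5:36
  c13: stall  regs: r0:15,r1:-4,r2:Add1,r3:Add2,r4:3,r5:36
  c14: stall  regs: r0:15,r1:-4,r2:Add1,r3:Add2,r4:3,r5:36
  c15: CDB Add1=-11; issue ADD r5<-Add1  regs: r0:15,r1:-4,r2:-11,r3:Add2,r4:3,r5:Add1
  c16: CDB Add2=21  regs: r0:15,r1:-4,r2:-11,r3:21,r4:3,r5:Add1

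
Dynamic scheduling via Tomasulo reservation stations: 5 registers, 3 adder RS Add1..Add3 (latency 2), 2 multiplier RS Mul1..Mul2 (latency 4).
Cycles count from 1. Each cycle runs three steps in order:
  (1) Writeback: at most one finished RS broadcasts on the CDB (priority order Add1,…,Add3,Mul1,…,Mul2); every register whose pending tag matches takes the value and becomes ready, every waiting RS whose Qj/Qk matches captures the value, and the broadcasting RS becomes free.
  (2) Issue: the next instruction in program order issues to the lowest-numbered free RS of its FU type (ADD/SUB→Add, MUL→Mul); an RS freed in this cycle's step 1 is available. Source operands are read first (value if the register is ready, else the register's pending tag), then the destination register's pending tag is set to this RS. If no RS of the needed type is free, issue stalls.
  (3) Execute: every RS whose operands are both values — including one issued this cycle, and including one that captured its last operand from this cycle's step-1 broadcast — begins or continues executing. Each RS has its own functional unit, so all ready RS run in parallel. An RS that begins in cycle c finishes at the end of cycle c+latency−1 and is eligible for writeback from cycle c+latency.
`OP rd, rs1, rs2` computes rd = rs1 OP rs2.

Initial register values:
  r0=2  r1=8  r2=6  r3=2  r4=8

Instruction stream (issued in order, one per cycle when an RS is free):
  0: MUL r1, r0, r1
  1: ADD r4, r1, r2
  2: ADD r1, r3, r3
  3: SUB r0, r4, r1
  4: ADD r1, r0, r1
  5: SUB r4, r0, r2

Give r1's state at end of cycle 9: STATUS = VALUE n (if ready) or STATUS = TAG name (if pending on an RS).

c1: issue MUL r1<-Mul1 | r0:2,r1:Mul1,r2:6,r3:2,r4:8
c2: issue ADD r4<-Add1 | r0:2,r1:Mul1,r2:6,r3:2,r4:Add1
c3: issue ADD r1<-Add2 | r0:2,r1:Add2,r2:6,r3:2,r4:Add1
c4: issue SUB r0<-Add3 | r0:Add3,r1:Add2,r2:6,r3:2,r4:Add1
c5: CDB Add2=4; issue ADD r1<-Add2 | r0:Add3,r1:Add2,r2:6,r3:2,r4:Add1
c6: CDB Mul1=16; stall | r0:Add3,r1:Add2,r2:6,r3:2,r4:Add1
c7: stall | r0:Add3,r1:Add2,r2:6,r3:2,r4:Add1
c8: CDB Add1=22; issue SUB r4<-Add1 | r0:Add3,r1:Add2,r2:6,r3:2,r4:Add1
c9: - | r0:Add3,r1:Add2,r2:6,r3:2,r4:Add1

STATUS = TAG Add2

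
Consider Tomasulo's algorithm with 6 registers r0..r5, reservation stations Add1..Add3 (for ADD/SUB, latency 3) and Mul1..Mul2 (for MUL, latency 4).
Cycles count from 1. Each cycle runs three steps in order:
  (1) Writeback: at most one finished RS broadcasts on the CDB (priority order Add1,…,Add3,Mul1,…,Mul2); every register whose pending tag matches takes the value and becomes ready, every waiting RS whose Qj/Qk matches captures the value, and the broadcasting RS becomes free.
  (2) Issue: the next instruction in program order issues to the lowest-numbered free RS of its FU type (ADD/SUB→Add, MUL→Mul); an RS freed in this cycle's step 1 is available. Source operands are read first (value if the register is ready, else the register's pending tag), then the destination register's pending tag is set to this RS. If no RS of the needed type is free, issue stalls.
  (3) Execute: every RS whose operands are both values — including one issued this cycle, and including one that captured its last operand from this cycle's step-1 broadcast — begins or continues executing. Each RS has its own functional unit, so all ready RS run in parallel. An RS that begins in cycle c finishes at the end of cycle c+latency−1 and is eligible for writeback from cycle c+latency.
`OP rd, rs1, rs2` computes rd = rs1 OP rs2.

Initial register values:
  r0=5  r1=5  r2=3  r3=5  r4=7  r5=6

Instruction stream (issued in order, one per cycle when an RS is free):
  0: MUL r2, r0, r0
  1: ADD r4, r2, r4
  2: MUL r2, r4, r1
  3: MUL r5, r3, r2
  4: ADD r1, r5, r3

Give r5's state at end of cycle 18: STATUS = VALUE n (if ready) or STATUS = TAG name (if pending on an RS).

STATUS = VALUE 800

  c1: issue MUL r2<-Mul1  regs: r0:5,r1:5,r2:Mul1,r3:5,r4:7,r5:6
  c2: issue ADD r4<-Add1  regs: r0:5,r1:5,r2:Mul1,r3:5,r4:Add1,r5:6
  c3: issue MUL r2<-Mul2  regs: r0:5,r1:5,r2:Mul2,r3:5,r4:Add1,r5:6
  c4: stall  regs: r0:5,r1:5,r2:Mul2,r3:5,r4:Add1,r5:6
  c5: CDB Mul1=25; issue MUL r5<-Mul1  regs: r0:5,r1:5,r2:Mul2,r3:5,r4:Add1,r5:Mul1
  c6: issue ADD r1<-Add2  regs: r0:5,r1:Add2,r2:Mul2,r3:5,r4:Add1,r5:Mul1
  c7: -  regs: r0:5,r1:Add2,r2:Mul2,r3:5,r4:Add1,r5:Mul1
  c8: CDB Add1=32  regs: r0:5,r1:Add2,r2:Mul2,r3:5,r4:32,r5:Mul1
  c9: -  regs: r0:5,r1:Add2,r2:Mul2,r3:5,r4:32,r5:Mul1
  c10: -  regs: r0:5,r1:Add2,r2:Mul2,r3:5,r4:32,r5:Mul1
  c11: -  regs: r0:5,r1:Add2,r2:Mul2,r3:5,r4:32,r5:Mul1
  c12: CDB Mul2=160  regs: r0:5,r1:Add2,r2:160,r3:5,r4:32,r5:Mul1
  c13: -  regs: r0:5,r1:Add2,r2:160,r3:5,r4:32,r5:Mul1
  c14: -  regs: r0:5,r1:Add2,r2:160,r3:5,r4:32,r5:Mul1
  c15: -  regs: r0:5,r1:Add2,r2:160,r3:5,r4:32,r5:Mul1
  c16: CDB Mul1=800  regs: r0:5,r1:Add2,r2:160,r3:5,r4:32,r5:800
  c17: -  regs: r0:5,r1:Add2,r2:160,r3:5,r4:32,r5:800
  c18: -  regs: r0:5,r1:Add2,r2:160,r3:5,r4:32,r5:800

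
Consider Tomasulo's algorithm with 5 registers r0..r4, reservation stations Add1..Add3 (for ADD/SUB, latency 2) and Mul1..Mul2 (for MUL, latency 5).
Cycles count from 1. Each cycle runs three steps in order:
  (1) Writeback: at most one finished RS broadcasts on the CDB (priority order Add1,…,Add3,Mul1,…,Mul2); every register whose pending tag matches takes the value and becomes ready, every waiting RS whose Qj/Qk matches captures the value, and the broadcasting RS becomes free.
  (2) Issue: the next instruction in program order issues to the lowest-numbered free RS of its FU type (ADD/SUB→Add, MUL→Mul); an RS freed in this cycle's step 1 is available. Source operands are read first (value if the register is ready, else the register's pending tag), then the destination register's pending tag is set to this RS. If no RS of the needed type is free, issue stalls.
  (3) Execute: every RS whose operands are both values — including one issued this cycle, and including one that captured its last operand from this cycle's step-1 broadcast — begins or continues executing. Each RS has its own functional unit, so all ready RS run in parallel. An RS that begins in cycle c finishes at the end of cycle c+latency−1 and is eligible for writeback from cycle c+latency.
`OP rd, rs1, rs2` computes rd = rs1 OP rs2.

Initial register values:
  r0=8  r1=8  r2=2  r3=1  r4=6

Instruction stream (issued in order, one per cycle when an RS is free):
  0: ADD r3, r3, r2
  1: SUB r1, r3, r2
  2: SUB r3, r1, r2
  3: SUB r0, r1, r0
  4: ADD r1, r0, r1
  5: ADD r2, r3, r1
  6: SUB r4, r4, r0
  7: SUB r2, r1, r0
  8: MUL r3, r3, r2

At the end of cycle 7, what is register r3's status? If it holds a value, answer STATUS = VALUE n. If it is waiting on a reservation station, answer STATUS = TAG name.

STATUS = VALUE -1

cycle 1: issue ADD r3<-Add1 // r0:8,r1:8,r2:2,r3:Add1,r4:6
cycle 2: issue SUB r1<-Add2 // r0:8,r1:Add2,r2:2,r3:Add1,r4:6
cycle 3: CDB Add1=3; issue SUB r3<-Add1 // r0:8,r1:Add2,r2:2,r3:Add1,r4:6
cycle 4: issue SUB r0<-Add3 // r0:Add3,r1:Add2,r2:2,r3:Add1,r4:6
cycle 5: CDB Add2=1; issue ADD r1<-Add2 // r0:Add3,r1:Add2,r2:2,r3:Add1,r4:6
cycle 6: stall // r0:Add3,r1:Add2,r2:2,r3:Add1,r4:6
cycle 7: CDB Add1=-1; issue ADD r2<-Add1 // r0:Add3,r1:Add2,r2:Add1,r3:-1,r4:6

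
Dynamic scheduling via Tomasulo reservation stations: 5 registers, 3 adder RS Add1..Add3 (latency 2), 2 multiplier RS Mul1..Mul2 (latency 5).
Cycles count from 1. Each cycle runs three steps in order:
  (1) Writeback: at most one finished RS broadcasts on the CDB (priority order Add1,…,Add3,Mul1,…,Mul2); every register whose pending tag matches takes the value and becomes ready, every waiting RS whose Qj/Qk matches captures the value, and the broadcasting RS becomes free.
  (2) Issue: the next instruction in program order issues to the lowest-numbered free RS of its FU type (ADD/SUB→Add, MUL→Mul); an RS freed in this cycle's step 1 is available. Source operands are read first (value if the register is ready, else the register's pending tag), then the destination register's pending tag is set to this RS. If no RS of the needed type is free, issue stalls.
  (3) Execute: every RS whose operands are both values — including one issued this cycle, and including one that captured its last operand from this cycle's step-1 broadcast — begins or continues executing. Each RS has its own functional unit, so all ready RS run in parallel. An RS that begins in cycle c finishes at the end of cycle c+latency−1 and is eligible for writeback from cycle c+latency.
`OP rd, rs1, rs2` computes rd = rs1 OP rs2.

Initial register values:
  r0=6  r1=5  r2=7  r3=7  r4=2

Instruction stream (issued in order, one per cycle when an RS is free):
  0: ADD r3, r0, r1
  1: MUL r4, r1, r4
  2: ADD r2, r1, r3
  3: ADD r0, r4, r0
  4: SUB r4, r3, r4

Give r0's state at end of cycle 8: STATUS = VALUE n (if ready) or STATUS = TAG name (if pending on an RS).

  c1: issue ADD r3<-Add1  regs: r0:6,r1:5,r2:7,r3:Add1,r4:2
  c2: issue MUL r4<-Mul1  regs: r0:6,r1:5,r2:7,r3:Add1,r4:Mul1
  c3: CDB Add1=11; issue ADD r2<-Add1  regs: r0:6,r1:5,r2:Add1,r3:11,r4:Mul1
  c4: issue ADD r0<-Add2  regs: r0:Add2,r1:5,r2:Add1,r3:11,r4:Mul1
  c5: CDB Add1=16; issue SUB r4<-Add1  regs: r0:Add2,r1:5,r2:16,r3:11,r4:Add1
  c6: -  regs: r0:Add2,r1:5,r2:16,r3:11,r4:Add1
  c7: CDB Mul1=10  regs: r0:Add2,r1:5,r2:16,r3:11,r4:Add1
  c8: -  regs: r0:Add2,r1:5,r2:16,r3:11,r4:Add1

STATUS = TAG Add2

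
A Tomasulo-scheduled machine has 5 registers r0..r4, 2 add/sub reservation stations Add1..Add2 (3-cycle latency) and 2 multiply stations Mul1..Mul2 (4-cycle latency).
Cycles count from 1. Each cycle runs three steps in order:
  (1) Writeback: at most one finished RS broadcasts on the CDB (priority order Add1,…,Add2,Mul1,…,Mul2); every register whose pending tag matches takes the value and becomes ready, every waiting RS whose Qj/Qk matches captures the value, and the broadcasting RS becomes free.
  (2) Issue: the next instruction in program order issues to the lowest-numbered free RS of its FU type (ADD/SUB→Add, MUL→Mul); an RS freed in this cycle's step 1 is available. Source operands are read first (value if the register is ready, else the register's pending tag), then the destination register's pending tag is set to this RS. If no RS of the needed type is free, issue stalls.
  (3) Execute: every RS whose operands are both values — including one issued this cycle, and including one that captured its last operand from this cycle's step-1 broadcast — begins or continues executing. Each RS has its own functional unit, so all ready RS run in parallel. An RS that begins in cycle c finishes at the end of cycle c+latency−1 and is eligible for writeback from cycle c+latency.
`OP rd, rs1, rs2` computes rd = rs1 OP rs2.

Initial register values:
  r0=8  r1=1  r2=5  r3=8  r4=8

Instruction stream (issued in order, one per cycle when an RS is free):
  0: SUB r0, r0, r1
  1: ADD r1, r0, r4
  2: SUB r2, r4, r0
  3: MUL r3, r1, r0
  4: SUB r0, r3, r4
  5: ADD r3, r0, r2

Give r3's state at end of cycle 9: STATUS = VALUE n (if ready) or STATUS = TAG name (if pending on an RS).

c1: issue SUB r0<-Add1 | r0:Add1,r1:1,r2:5,r3:8,r4:8
c2: issue ADD r1<-Add2 | r0:Add1,r1:Add2,r2:5,r3:8,r4:8
c3: stall | r0:Add1,r1:Add2,r2:5,r3:8,r4:8
c4: CDB Add1=7; issue SUB r2<-Add1 | r0:7,r1:Add2,r2:Add1,r3:8,r4:8
c5: issue MUL r3<-Mul1 | r0:7,r1:Add2,r2:Add1,r3:Mul1,r4:8
c6: stall | r0:7,r1:Add2,r2:Add1,r3:Mul1,r4:8
c7: CDB Add1=1; issue SUB r0<-Add1 | r0:Add1,r1:Add2,r2:1,r3:Mul1,r4:8
c8: CDB Add2=15; issue ADD r3<-Add2 | r0:Add1,r1:15,r2:1,r3:Add2,r4:8
c9: - | r0:Add1,r1:15,r2:1,r3:Add2,r4:8

STATUS = TAG Add2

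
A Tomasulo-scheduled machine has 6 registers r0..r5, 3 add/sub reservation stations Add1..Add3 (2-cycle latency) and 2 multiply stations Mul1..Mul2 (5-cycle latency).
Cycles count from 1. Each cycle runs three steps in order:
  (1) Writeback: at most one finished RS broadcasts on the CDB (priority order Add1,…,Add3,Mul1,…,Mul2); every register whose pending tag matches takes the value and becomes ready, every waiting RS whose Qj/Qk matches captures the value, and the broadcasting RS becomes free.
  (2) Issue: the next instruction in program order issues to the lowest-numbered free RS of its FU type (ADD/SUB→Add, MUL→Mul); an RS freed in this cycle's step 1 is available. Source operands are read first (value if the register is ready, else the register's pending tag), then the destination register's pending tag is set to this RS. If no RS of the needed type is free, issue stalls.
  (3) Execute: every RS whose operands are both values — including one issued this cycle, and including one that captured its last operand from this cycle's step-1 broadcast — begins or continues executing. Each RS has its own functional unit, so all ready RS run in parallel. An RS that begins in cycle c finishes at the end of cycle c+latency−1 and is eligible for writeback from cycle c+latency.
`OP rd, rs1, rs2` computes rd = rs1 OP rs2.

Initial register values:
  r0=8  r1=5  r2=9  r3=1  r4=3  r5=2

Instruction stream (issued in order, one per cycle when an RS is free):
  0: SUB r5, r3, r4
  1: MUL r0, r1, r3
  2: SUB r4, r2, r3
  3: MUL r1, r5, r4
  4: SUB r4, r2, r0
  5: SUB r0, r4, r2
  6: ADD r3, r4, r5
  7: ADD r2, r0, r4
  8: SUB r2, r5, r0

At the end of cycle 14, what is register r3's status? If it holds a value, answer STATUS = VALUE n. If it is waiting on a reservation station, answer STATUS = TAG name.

STATUS = VALUE 2

  c1: issue SUB r5<-Add1  regs: r0:8,r1:5,r2:9,r3:1,r4:3,r5:Add1
  c2: issue MUL r0<-Mul1  regs: r0:Mul1,r1:5,r2:9,r3:1,r4:3,r5:Add1
  c3: CDB Add1=-2; issue SUB r4<-Add1  regs: r0:Mul1,r1:5,r2:9,r3:1,r4:Add1,r5:-2
  c4: issue MUL r1<-Mul2  regs: r0:Mul1,r1:Mul2,r2:9,r3:1,r4:Add1,r5:-2
  c5: CDB Add1=8; issue SUB r4<-Add1  regs: r0:Mul1,r1:Mul2,r2:9,r3:1,r4:Add1,r5:-2
  c6: issue SUB r0<-Add2  regs: r0:Add2,r1:Mul2,r2:9,r3:1,r4:Add1,r5:-2
  c7: CDB Mul1=5; issue ADD r3<-Add3  regs: r0:Add2,r1:Mul2,r2:9,r3:Add3,r4:Add1,r5:-2
  c8: stall  regs: r0:Add2,r1:Mul2,r2:9,r3:Add3,r4:Add1,r5:-2
  c9: CDB Add1=4; issue ADD r2<-Add1  regs: r0:Add2,r1:Mul2,r2:Add1,r3:Add3,r4:4,r5:-2
  c10: CDB Mul2=-16; stall  regs: r0:Add2,r1:-16,r2:Add1,r3:Add3,r4:4,r5:-2
  c11: CDB Add2=-5; issue SUB r2<-Add2  regs: r0:-5,r1:-16,r2:Add2,r3:Add3,r4:4,r5:-2
  c12: CDB Add3=2  regs: r0:-5,r1:-16,r2:Add2,r3:2,r4:4,r5:-2
  c13: CDB Add1=-1  regs: r0:-5,r1:-16,r2:Add2,r3:2,r4:4,r5:-2
  c14: CDB Add2=3  regs: r0:-5,r1:-16,r2:3,r3:2,r4:4,r5:-2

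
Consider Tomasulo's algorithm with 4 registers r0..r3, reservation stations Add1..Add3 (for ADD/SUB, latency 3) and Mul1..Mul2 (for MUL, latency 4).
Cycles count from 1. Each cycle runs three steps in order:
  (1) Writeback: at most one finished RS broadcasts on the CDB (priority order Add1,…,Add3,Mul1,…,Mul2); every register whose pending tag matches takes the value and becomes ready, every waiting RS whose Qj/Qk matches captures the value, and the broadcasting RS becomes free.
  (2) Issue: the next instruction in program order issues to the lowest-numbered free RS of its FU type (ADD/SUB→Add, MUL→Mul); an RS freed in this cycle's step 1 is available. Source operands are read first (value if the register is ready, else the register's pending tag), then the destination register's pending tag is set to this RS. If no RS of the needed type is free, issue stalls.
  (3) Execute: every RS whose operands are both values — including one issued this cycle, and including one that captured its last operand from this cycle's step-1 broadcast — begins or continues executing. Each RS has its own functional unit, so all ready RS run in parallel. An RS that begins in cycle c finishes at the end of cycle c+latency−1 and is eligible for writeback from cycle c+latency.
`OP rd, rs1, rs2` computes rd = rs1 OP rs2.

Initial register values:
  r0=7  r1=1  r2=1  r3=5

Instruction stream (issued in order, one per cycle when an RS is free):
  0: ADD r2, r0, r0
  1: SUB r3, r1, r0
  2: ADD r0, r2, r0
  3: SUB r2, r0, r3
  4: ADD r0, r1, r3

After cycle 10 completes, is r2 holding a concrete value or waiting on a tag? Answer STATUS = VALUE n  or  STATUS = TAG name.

cycle 1: issue ADD r2<-Add1 // r0:7,r1:1,r2:Add1,r3:5
cycle 2: issue SUB r3<-Add2 // r0:7,r1:1,r2:Add1,r3:Add2
cycle 3: issue ADD r0<-Add3 // r0:Add3,r1:1,r2:Add1,r3:Add2
cycle 4: CDB Add1=14; issue SUB r2<-Add1 // r0:Add3,r1:1,r2:Add1,r3:Add2
cycle 5: CDB Add2=-6; issue ADD r0<-Add2 // r0:Add2,r1:1,r2:Add1,r3:-6
cycle 6: - // r0:Add2,r1:1,r2:Add1,r3:-6
cycle 7: CDB Add3=21 // r0:Add2,r1:1,r2:Add1,r3:-6
cycle 8: CDB Add2=-5 // r0:-5,r1:1,r2:Add1,r3:-6
cycle 9: - // r0:-5,r1:1,r2:Add1,r3:-6
cycle 10: CDB Add1=27 // r0:-5,r1:1,r2:27,r3:-6

STATUS = VALUE 27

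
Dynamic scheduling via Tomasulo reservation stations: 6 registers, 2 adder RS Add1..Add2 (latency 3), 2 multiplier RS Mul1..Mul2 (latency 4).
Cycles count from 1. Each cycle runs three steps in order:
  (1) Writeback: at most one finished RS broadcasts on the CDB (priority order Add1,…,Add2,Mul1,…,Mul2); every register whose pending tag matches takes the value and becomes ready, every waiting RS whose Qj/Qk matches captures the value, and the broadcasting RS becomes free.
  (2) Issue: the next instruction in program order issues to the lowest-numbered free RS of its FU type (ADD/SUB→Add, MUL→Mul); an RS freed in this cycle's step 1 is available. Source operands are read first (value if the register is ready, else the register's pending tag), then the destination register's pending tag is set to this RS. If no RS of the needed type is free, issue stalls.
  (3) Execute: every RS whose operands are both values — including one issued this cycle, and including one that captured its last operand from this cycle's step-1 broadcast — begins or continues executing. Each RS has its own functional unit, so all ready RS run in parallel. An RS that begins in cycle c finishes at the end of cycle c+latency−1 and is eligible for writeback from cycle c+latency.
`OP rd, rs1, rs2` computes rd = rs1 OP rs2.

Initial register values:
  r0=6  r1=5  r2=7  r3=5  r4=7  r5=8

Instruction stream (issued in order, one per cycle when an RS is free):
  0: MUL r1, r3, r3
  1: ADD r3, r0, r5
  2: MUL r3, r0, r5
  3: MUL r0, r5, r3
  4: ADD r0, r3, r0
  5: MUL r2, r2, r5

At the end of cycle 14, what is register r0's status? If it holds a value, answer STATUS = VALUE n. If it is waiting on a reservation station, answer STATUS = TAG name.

  c1: issue MUL r1<-Mul1  regs: r0:6,r1:Mul1,r2:7,r3:5,r4:7,r5:8
  c2: issue ADD r3<-Add1  regs: r0:6,r1:Mul1,r2:7,r3:Add1,r4:7,r5:8
  c3: issue MUL r3<-Mul2  regs: r0:6,r1:Mul1,r2:7,r3:Mul2,r4:7,r5:8
  c4: stall  regs: r0:6,r1:Mul1,r2:7,r3:Mul2,r4:7,r5:8
  c5: CDB Add1=14; stall  regs: r0:6,r1:Mul1,r2:7,r3:Mul2,r4:7,r5:8
  c6: CDB Mul1=25; issue MUL r0<-Mul1  regs: r0:Mul1,r1:25,r2:7,r3:Mul2,r4:7,r5:8
  c7: CDB Mul2=48; issue ADD r0<-Add1  regs: r0:Add1,r1:25,r2:7,r3:48,r4:7,r5:8
  c8: issue MUL r2<-Mul2  regs: r0:Add1,r1:25,r2:Mul2,r3:48,r4:7,r5:8
  c9: -  regs: r0:Add1,r1:25,r2:Mul2,r3:48,r4:7,r5:8
  c10: -  regs: r0:Add1,r1:25,r2:Mul2,r3:48,r4:7,r5:8
  c11: CDB Mul1=384  regs: r0:Add1,r1:25,r2:Mul2,r3:48,r4:7,r5:8
  c12: CDB Mul2=56  regs: r0:Add1,r1:25,r2:56,r3:48,r4:7,r5:8
  c13: -  regs: r0:Add1,r1:25,r2:56,r3:48,r4:7,r5:8
  c14: CDB Add1=432  regs: r0:432,r1:25,r2:56,r3:48,r4:7,r5:8

STATUS = VALUE 432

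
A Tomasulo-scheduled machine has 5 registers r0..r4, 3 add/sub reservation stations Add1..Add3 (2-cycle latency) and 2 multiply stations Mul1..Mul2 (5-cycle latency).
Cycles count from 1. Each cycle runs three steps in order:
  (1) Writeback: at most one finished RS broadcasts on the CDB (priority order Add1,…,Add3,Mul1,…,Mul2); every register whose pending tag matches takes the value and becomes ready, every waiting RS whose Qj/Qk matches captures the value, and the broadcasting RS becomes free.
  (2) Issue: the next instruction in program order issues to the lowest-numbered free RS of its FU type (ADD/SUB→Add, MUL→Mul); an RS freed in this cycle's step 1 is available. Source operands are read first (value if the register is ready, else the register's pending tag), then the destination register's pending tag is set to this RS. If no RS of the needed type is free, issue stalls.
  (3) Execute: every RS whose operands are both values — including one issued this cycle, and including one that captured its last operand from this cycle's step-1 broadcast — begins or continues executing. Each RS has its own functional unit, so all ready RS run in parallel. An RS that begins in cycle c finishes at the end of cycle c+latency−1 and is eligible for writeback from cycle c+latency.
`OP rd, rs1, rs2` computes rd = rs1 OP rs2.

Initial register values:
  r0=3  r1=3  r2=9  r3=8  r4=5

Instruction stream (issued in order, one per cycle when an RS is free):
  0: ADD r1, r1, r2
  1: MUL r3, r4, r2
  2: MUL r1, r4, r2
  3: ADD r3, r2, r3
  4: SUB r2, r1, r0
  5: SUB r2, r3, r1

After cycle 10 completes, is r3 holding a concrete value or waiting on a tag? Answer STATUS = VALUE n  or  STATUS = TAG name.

cycle 1: issue ADD r1<-Add1 // r0:3,r1:Add1,r2:9,r3:8,r4:5
cycle 2: issue MUL r3<-Mul1 // r0:3,r1:Add1,r2:9,r3:Mul1,r4:5
cycle 3: CDB Add1=12; issue MUL r1<-Mul2 // r0:3,r1:Mul2,r2:9,r3:Mul1,r4:5
cycle 4: issue ADD r3<-Add1 // r0:3,r1:Mul2,r2:9,r3:Add1,r4:5
cycle 5: issue SUB r2<-Add2 // r0:3,r1:Mul2,r2:Add2,r3:Add1,r4:5
cycle 6: issue SUB r2<-Add3 // r0:3,r1:Mul2,r2:Add3,r3:Add1,r4:5
cycle 7: CDB Mul1=45 // r0:3,r1:Mul2,r2:Add3,r3:Add1,r4:5
cycle 8: CDB Mul2=45 // r0:3,r1:45,r2:Add3,r3:Add1,r4:5
cycle 9: CDB Add1=54 // r0:3,r1:45,r2:Add3,r3:54,r4:5
cycle 10: CDB Add2=42 // r0:3,r1:45,r2:Add3,r3:54,r4:5

STATUS = VALUE 54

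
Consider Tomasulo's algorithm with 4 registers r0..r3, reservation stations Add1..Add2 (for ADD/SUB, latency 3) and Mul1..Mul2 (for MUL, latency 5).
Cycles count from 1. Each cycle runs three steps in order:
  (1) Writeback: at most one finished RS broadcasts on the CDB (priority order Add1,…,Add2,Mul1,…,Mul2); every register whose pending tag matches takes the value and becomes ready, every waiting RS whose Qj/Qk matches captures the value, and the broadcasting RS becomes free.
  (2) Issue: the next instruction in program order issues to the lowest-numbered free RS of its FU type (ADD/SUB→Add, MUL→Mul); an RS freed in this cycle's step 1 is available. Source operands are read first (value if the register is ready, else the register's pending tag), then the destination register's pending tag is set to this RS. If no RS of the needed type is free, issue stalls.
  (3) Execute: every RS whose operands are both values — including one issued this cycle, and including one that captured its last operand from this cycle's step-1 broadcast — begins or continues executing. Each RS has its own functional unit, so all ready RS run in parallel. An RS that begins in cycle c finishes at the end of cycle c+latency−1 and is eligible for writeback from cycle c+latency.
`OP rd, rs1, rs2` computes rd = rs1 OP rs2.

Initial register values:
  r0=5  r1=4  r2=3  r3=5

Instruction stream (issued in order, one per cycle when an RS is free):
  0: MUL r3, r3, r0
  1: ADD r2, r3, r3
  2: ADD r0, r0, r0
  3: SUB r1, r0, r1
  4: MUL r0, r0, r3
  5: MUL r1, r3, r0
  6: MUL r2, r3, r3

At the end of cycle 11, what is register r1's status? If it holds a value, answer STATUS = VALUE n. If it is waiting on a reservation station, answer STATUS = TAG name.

  c1: issue MUL r3<-Mul1  regs: r0:5,r1:4,r2:3,r3:Mul1
  c2: issue ADD r2<-Add1  regs: r0:5,r1:4,r2:Add1,r3:Mul1
  c3: issue ADD r0<-Add2  regs: r0:Add2,r1:4,r2:Add1,r3:Mul1
  c4: stall  regs: r0:Add2,r1:4,r2:Add1,r3:Mul1
  c5: stall  regs: r0:Add2,r1:4,r2:Add1,r3:Mul1
  c6: CDB Add2=10; issue SUB r1<-Add2  regs: r0:10,r1:Add2,r2:Add1,r3:Mul1
  c7: CDB Mul1=25; issue MUL r0<-Mul1  regs: r0:Mul1,r1:Add2,r2:Add1,r3:25
  c8: issue MUL r1<-Mul2  regs: r0:Mul1,r1:Mul2,r2:Add1,r3:25
  c9: CDB Add2=6; stall  regs: r0:Mul1,r1:Mul2,r2:Add1,r3:25
  c10: CDB Add1=50; stall  regs: r0:Mul1,r1:Mul2,r2:50,r3:25
  c11: stall  regs: r0:Mul1,r1:Mul2,r2:50,r3:25

STATUS = TAG Mul2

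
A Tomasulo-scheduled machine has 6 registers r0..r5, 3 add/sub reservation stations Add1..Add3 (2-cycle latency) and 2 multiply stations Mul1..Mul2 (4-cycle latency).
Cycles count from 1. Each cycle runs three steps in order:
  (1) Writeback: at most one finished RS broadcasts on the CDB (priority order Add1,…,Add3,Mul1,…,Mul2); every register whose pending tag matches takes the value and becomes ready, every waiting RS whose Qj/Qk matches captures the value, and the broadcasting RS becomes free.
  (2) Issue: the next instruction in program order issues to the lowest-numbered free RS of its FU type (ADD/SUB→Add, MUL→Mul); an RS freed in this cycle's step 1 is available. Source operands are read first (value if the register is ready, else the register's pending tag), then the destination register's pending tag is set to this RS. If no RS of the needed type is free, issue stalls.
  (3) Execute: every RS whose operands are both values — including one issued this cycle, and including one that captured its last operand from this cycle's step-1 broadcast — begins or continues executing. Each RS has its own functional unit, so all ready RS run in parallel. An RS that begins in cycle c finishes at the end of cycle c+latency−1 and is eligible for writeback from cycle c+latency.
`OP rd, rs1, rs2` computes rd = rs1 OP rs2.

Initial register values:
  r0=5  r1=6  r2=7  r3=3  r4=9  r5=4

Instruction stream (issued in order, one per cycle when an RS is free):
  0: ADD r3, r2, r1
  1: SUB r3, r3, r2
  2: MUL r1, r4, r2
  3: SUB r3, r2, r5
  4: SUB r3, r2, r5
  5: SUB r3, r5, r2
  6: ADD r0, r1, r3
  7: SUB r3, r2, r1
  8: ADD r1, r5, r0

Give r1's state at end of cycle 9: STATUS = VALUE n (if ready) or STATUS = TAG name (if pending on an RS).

STATUS = TAG Add3

c1: issue ADD r3<-Add1 | r0:5,r1:6,r2:7,r3:Add1,r4:9,r5:4
c2: issue SUB r3<-Add2 | r0:5,r1:6,r2:7,r3:Add2,r4:9,r5:4
c3: CDB Add1=13; issue MUL r1<-Mul1 | r0:5,r1:Mul1,r2:7,r3:Add2,r4:9,r5:4
c4: issue SUB r3<-Add1 | r0:5,r1:Mul1,r2:7,r3:Add1,r4:9,r5:4
c5: CDB Add2=6; issue SUB r3<-Add2 | r0:5,r1:Mul1,r2:7,r3:Add2,r4:9,r5:4
c6: CDB Add1=3; issue SUB r3<-Add1 | r0:5,r1:Mul1,r2:7,r3:Add1,r4:9,r5:4
c7: CDB Add2=3; issue ADD r0<-Add2 | r0:Add2,r1:Mul1,r2:7,r3:Add1,r4:9,r5:4
c8: CDB Add1=-3; issue SUB r3<-Add1 | r0:Add2,r1:Mul1,r2:7,r3:Add1,r4:9,r5:4
c9: CDB Mul1=63; issue ADD r1<-Add3 | r0:Add2,r1:Add3,r2:7,r3:Add1,r4:9,r5:4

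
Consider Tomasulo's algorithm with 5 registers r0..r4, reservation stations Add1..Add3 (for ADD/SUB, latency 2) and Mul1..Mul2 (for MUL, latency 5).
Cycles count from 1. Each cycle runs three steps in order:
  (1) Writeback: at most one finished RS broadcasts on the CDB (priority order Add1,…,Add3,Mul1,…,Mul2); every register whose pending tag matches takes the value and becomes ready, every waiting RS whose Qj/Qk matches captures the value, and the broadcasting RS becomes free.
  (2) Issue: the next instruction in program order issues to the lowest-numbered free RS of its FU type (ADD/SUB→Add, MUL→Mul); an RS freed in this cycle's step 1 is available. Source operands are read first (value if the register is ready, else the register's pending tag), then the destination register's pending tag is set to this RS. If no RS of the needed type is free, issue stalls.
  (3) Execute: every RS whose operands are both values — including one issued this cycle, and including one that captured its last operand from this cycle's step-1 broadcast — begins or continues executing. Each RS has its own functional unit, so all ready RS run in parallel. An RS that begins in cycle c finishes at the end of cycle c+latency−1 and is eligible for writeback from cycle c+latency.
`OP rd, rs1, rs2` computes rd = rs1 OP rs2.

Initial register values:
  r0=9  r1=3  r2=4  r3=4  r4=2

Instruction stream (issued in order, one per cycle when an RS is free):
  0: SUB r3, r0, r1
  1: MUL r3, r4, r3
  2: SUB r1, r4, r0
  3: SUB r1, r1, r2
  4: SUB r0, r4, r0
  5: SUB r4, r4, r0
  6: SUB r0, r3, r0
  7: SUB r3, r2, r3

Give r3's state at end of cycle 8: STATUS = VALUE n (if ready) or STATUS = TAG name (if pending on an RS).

c1: issue SUB r3<-Add1 | r0:9,r1:3,r2:4,r3:Add1,r4:2
c2: issue MUL r3<-Mul1 | r0:9,r1:3,r2:4,r3:Mul1,r4:2
c3: CDB Add1=6; issue SUB r1<-Add1 | r0:9,r1:Add1,r2:4,r3:Mul1,r4:2
c4: issue SUB r1<-Add2 | r0:9,r1:Add2,r2:4,r3:Mul1,r4:2
c5: CDB Add1=-7; issue SUB r0<-Add1 | r0:Add1,r1:Add2,r2:4,r3:Mul1,r4:2
c6: issue SUB r4<-Add3 | r0:Add1,r1:Add2,r2:4,r3:Mul1,r4:Add3
c7: CDB Add1=-7; issue SUB r0<-Add1 | r0:Add1,r1:Add2,r2:4,r3:Mul1,r4:Add3
c8: CDB Add2=-11; issue SUB r3<-Add2 | r0:Add1,r1:-11,r2:4,r3:Add2,r4:Add3

STATUS = TAG Add2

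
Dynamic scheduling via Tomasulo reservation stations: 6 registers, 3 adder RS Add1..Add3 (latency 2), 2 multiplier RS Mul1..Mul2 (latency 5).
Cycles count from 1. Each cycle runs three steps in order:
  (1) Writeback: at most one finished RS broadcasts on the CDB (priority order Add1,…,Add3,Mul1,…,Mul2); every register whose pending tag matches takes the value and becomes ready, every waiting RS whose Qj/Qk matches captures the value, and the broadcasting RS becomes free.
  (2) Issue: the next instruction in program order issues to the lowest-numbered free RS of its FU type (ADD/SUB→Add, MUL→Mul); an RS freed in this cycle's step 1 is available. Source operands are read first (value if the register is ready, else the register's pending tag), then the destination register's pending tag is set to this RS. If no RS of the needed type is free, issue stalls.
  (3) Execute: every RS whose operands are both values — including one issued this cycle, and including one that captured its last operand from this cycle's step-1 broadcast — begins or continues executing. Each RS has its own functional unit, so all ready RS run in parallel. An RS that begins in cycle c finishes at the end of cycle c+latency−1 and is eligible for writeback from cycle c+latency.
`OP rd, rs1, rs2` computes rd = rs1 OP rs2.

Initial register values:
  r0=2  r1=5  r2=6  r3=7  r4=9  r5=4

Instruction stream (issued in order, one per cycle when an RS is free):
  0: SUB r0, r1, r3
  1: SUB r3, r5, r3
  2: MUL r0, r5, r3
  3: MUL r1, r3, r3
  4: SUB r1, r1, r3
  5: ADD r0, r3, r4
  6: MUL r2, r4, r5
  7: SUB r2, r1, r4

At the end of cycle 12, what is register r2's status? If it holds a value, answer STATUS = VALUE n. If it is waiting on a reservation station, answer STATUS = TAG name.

STATUS = TAG Add2

  c1: issue SUB r0<-Add1  regs: r0:Add1,r1:5,r2:6,r3:7,r4:9,r5:4
  c2: issue SUB r3<-Add2  regs: r0:Add1,r1:5,r2:6,r3:Add2,r4:9,r5:4
  c3: CDB Add1=-2; issue MUL r0<-Mul1  regs: r0:Mul1,r1:5,r2:6,r3:Add2,r4:9,r5:4
  c4: CDB Add2=-3; issue MUL r1<-Mul2  regs: r0:Mul1,r1:Mul2,r2:6,r3:-3,r4:9,r5:4
  c5: issue SUB r1<-Add1  regs: r0:Mul1,r1:Add1,r2:6,r3:-3,r4:9,r5:4
  c6: issue ADD r0<-Add2  regs: r0:Add2,r1:Add1,r2:6,r3:-3,r4:9,r5:4
  c7: stall  regs: r0:Add2,r1:Add1,r2:6,r3:-3,r4:9,r5:4
  c8: CDB Add2=6; stall  regs: r0:6,r1:Add1,r2:6,r3:-3,r4:9,r5:4
  c9: CDB Mul1=-12; issue MUL r2<-Mul1  regs: r0:6,r1:Add1,r2:Mul1,r3:-3,r4:9,r5:4
  c10: CDB Mul2=9; issue SUB r2<-Add2  regs: r0:6,r1:Add1,r2:Add2,r3:-3,r4:9,r5:4
  c11: -  regs: r0:6,r1:Add1,r2:Add2,r3:-3,r4:9,r5:4
  c12: CDB Add1=12  regs: r0:6,r1:12,r2:Add2,r3:-3,r4:9,r5:4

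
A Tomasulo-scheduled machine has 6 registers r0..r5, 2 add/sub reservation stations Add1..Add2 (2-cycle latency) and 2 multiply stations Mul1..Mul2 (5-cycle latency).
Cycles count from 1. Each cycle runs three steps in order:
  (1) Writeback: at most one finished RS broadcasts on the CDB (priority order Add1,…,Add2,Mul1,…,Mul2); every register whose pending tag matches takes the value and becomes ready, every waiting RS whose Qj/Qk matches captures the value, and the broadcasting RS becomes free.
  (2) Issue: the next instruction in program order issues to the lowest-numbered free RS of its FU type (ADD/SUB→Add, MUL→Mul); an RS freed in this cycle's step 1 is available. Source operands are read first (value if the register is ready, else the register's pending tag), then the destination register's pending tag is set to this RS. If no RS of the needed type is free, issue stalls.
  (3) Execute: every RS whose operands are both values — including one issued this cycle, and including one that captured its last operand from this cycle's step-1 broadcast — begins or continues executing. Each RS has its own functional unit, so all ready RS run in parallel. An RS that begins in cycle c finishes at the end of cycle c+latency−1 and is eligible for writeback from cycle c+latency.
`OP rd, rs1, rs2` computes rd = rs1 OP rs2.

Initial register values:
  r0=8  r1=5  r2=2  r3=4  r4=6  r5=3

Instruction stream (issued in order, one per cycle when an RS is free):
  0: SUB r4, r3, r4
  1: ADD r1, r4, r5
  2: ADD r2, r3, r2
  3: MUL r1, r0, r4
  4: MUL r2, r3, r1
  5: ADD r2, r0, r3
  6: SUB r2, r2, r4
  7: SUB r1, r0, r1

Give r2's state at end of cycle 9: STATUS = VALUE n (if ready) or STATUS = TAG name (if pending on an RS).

STATUS = TAG Add2

cycle 1: issue SUB r4<-Add1 // r0:8,r1:5,r2:2,r3:4,r4:Add1,r5:3
cycle 2: issue ADD r1<-Add2 // r0:8,r1:Add2,r2:2,r3:4,r4:Add1,r5:3
cycle 3: CDB Add1=-2; issue ADD r2<-Add1 // r0:8,r1:Add2,r2:Add1,r3:4,r4:-2,r5:3
cycle 4: issue MUL r1<-Mul1 // r0:8,r1:Mul1,r2:Add1,r3:4,r4:-2,r5:3
cycle 5: CDB Add1=6; issue MUL r2<-Mul2 // r0:8,r1:Mul1,r2:Mul2,r3:4,r4:-2,r5:3
cycle 6: CDB Add2=1; issue ADD r2<-Add1 // r0:8,r1:Mul1,r2:Add1,r3:4,r4:-2,r5:3
cycle 7: issue SUB r2<-Add2 // r0:8,r1:Mul1,r2:Add2,r3:4,r4:-2,r5:3
cycle 8: CDB Add1=12; issue SUB r1<-Add1 // r0:8,r1:Add1,r2:Add2,r3:4,r4:-2,r5:3
cycle 9: CDB Mul1=-16 // r0:8,r1:Add1,r2:Add2,r3:4,r4:-2,r5:3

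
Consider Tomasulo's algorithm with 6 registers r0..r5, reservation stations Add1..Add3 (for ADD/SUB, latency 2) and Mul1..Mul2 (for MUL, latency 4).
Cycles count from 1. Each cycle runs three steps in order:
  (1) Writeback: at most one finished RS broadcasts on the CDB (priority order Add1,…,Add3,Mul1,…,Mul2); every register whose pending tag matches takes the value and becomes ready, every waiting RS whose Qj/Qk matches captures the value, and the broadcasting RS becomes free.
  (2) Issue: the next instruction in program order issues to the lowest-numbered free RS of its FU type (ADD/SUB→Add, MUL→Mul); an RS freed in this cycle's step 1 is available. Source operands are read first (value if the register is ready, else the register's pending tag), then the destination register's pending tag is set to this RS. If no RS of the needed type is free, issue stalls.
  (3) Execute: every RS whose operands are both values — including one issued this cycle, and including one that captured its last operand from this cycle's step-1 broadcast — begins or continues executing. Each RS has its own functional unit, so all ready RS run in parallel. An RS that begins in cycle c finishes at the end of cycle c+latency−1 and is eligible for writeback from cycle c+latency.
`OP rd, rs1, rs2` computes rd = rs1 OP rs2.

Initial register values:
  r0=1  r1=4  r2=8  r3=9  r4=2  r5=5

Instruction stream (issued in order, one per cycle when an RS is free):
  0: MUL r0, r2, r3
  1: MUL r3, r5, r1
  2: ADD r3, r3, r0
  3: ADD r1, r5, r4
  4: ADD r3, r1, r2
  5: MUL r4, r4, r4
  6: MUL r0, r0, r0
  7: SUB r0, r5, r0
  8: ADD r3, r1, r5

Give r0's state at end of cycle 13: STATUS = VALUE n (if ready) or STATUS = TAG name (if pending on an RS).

cycle 1: issue MUL r0<-Mul1 // r0:Mul1,r1:4,r2:8,r3:9,r4:2,r5:5
cycle 2: issue MUL r3<-Mul2 // r0:Mul1,r1:4,r2:8,r3:Mul2,r4:2,r5:5
cycle 3: issue ADD r3<-Add1 // r0:Mul1,r1:4,r2:8,r3:Add1,r4:2,r5:5
cycle 4: issue ADD r1<-Add2 // r0:Mul1,r1:Add2,r2:8,r3:Add1,r4:2,r5:5
cycle 5: CDB Mul1=72; issue ADD r3<-Add3 // r0:72,r1:Add2,r2:8,r3:Add3,r4:2,r5:5
cycle 6: CDB Add2=7; issue MUL r4<-Mul1 // r0:72,r1:7,r2:8,r3:Add3,r4:Mul1,r5:5
cycle 7: CDB Mul2=20; issue MUL r0<-Mul2 // r0:Mul2,r1:7,r2:8,r3:Add3,r4:Mul1,r5:5
cycle 8: CDB Add3=15; issue SUB r0<-Add2 // r0:Add2,r1:7,r2:8,r3:15,r4:Mul1,r5:5
cycle 9: CDB Add1=92; issue ADD r3<-Add1 // r0:Add2,r1:7,r2:8,r3:Add1,r4:Mul1,r5:5
cycle 10: CDB Mul1=4 // r0:Add2,r1:7,r2:8,r3:Add1,r4:4,r5:5
cycle 11: CDB Add1=12 // r0:Add2,r1:7,r2:8,r3:12,r4:4,r5:5
cycle 12: CDB Mul2=5184 // r0:Add2,r1:7,r2:8,r3:12,r4:4,r5:5
cycle 13: - // r0:Add2,r1:7,r2:8,r3:12,r4:4,r5:5

STATUS = TAG Add2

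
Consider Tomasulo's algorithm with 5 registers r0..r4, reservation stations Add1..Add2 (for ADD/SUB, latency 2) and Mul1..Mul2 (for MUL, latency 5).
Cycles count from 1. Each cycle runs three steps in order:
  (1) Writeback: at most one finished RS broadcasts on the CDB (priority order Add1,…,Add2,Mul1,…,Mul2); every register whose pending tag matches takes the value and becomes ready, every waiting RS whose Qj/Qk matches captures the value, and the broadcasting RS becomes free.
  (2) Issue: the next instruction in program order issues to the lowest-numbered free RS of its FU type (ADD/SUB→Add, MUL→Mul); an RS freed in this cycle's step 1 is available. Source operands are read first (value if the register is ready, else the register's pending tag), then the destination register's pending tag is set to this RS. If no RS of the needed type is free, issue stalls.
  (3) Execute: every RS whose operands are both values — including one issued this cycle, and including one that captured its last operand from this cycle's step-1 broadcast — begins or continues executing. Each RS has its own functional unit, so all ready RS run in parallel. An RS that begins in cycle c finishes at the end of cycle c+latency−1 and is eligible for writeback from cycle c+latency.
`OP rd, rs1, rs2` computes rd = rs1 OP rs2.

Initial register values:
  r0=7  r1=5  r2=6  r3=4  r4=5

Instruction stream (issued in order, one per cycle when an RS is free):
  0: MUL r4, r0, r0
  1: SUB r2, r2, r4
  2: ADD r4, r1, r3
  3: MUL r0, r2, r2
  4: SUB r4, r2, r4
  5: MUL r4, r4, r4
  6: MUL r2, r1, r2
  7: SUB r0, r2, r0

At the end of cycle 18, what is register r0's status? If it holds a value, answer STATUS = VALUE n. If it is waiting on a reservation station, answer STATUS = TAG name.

c1: issue MUL r4<-Mul1 | r0:7,r1:5,r2:6,r3:4,r4:Mul1
c2: issue SUB r2<-Add1 | r0:7,r1:5,r2:Add1,r3:4,r4:Mul1
c3: issue ADD r4<-Add2 | r0:7,r1:5,r2:Add1,r3:4,r4:Add2
c4: issue MUL r0<-Mul2 | r0:Mul2,r1:5,r2:Add1,r3:4,r4:Add2
c5: CDB Add2=9; issue SUB r4<-Add2 | r0:Mul2,r1:5,r2:Add1,r3:4,r4:Add2
c6: CDB Mul1=49; issue MUL r4<-Mul1 | r0:Mul2,r1:5,r2:Add1,r3:4,r4:Mul1
c7: stall | r0:Mul2,r1:5,r2:Add1,r3:4,r4:Mul1
c8: CDB Add1=-43; stall | r0:Mul2,r1:5,r2:-43,r3:4,r4:Mul1
c9: stall | r0:Mul2,r1:5,r2:-43,r3:4,r4:Mul1
c10: CDB Add2=-52; stall | r0:Mul2,r1:5,r2:-43,r3:4,r4:Mul1
c11: stall | r0:Mul2,r1:5,r2:-43,r3:4,r4:Mul1
c12: stall | r0:Mul2,r1:5,r2:-43,r3:4,r4:Mul1
c13: CDB Mul2=1849; issue MUL r2<-Mul2 | r0:1849,r1:5,r2:Mul2,r3:4,r4:Mul1
c14: issue SUB r0<-Add1 | r0:Add1,r1:5,r2:Mul2,r3:4,r4:Mul1
c15: CDB Mul1=2704 | r0:Add1,r1:5,r2:Mul2,r3:4,r4:2704
c16: - | r0:Add1,r1:5,r2:Mul2,r3:4,r4:2704
c17: - | r0:Add1,r1:5,r2:Mul2,r3:4,r4:2704
c18: CDB Mul2=-215 | r0:Add1,r1:5,r2:-215,r3:4,r4:2704

STATUS = TAG Add1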